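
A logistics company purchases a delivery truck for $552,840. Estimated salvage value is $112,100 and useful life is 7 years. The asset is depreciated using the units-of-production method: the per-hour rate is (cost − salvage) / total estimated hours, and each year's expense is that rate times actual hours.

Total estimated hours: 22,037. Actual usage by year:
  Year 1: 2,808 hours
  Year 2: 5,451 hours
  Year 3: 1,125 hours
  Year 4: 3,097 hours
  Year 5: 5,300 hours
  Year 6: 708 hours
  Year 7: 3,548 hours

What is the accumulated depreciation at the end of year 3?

$187,680

Depreciable base = $552,840 − $112,100 = $440,740.
Rate = $440,740 / 22,037 hours = $20 per hour.
Year 1: 2,808 × $20 = $56,160. Book value $496,680.
Year 2: 5,451 × $20 = $109,020. Book value $387,660.
Year 3: 1,125 × $20 = $22,500. Book value $365,160.
Accumulated through year 3 = $552,840 − $365,160 = $187,680.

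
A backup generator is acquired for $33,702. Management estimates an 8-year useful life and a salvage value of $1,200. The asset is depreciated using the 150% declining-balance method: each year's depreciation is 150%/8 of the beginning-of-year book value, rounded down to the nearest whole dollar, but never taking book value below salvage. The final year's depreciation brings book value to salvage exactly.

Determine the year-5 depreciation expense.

$2,754

Depreciable base = $33,702 − $1,200 = $32,502.
Year 1: ⌊$33,702 × 150%/8⌋ = $6,319. Book value $27,383.
Year 2: ⌊$27,383 × 150%/8⌋ = $5,134. Book value $22,249.
Year 3: ⌊$22,249 × 150%/8⌋ = $4,171. Book value $18,078.
Year 4: ⌊$18,078 × 150%/8⌋ = $3,389. Book value $14,689.
Year 5: ⌊$14,689 × 150%/8⌋ = $2,754. Book value $11,935.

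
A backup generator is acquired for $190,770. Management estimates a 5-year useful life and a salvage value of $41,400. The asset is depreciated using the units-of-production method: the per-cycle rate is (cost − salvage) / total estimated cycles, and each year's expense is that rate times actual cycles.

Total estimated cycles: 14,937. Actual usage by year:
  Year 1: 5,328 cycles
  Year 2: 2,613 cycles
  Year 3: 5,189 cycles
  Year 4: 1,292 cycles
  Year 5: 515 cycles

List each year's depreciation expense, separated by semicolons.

$53,280; $26,130; $51,890; $12,920; $5,150

Depreciable base = $190,770 − $41,400 = $149,370.
Rate = $149,370 / 14,937 cycles = $10 per cycle.
Year 1: 5,328 × $10 = $53,280. Book value $137,490.
Year 2: 2,613 × $10 = $26,130. Book value $111,360.
Year 3: 5,189 × $10 = $51,890. Book value $59,470.
Year 4: 1,292 × $10 = $12,920. Book value $46,550.
Year 5: 515 × $10 = $5,150. Book value $41,400.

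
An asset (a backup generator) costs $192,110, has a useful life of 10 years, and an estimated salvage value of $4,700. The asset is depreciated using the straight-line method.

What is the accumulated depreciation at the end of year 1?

$18,741

Depreciable base = $192,110 − $4,700 = $187,410.
Annual expense = $187,410 / 10 = $18,741.
End of year 1: book value $173,369.
Accumulated through year 1 = $192,110 − $173,369 = $18,741.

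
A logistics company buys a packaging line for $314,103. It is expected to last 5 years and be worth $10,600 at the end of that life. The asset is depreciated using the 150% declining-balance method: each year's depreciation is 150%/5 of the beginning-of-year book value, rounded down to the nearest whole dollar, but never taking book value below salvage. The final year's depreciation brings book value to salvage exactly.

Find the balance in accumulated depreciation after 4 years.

$238,685

Depreciable base = $314,103 − $10,600 = $303,503.
Year 1: ⌊$314,103 × 150%/5⌋ = $94,230. Book value $219,873.
Year 2: ⌊$219,873 × 150%/5⌋ = $65,961. Book value $153,912.
Year 3: ⌊$153,912 × 150%/5⌋ = $46,173. Book value $107,739.
Year 4: ⌊$107,739 × 150%/5⌋ = $32,321. Book value $75,418.
Accumulated through year 4 = $314,103 − $75,418 = $238,685.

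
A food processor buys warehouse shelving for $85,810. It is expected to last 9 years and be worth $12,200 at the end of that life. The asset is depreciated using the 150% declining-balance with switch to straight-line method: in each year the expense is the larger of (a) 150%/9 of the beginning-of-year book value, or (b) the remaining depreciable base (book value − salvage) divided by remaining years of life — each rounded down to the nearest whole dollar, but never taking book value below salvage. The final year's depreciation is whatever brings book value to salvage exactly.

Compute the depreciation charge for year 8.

Depreciable base = $85,810 − $12,200 = $73,610.
Year 1: DB = ⌊$85,810 × 150%/9⌋ = $14,301; SL = ⌊$73,610/9⌋ = $8,178 → take DB $14,301. Book value $71,509.
Year 2: DB = ⌊$71,509 × 150%/9⌋ = $11,918; SL = ⌊$59,309/8⌋ = $7,413 → take DB $11,918. Book value $59,591.
Year 3: DB = ⌊$59,591 × 150%/9⌋ = $9,931; SL = ⌊$47,391/7⌋ = $6,770 → take DB $9,931. Book value $49,660.
Year 4: DB = ⌊$49,660 × 150%/9⌋ = $8,276; SL = ⌊$37,460/6⌋ = $6,243 → take DB $8,276. Book value $41,384.
Year 5: DB = ⌊$41,384 × 150%/9⌋ = $6,897; SL = ⌊$29,184/5⌋ = $5,836 → take DB $6,897. Book value $34,487.
Year 6: DB = ⌊$34,487 × 150%/9⌋ = $5,747; SL = ⌊$22,287/4⌋ = $5,571 → take DB $5,747. Book value $28,740.
Year 7: DB = ⌊$28,740 × 150%/9⌋ = $4,790; SL = ⌊$16,540/3⌋ = $5,513 → take SL $5,513. Book value $23,227.
Year 8: DB = ⌊$23,227 × 150%/9⌋ = $3,871; SL = ⌊$11,027/2⌋ = $5,513 → take SL $5,513. Book value $17,714.

$5,513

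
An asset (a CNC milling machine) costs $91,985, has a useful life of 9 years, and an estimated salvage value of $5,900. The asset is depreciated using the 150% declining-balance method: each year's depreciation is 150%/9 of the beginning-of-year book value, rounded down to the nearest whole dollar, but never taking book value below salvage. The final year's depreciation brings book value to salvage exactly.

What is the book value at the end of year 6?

Depreciable base = $91,985 − $5,900 = $86,085.
Year 1: ⌊$91,985 × 150%/9⌋ = $15,330. Book value $76,655.
Year 2: ⌊$76,655 × 150%/9⌋ = $12,775. Book value $63,880.
Year 3: ⌊$63,880 × 150%/9⌋ = $10,646. Book value $53,234.
Year 4: ⌊$53,234 × 150%/9⌋ = $8,872. Book value $44,362.
Year 5: ⌊$44,362 × 150%/9⌋ = $7,393. Book value $36,969.
Year 6: ⌊$36,969 × 150%/9⌋ = $6,161. Book value $30,808.

$30,808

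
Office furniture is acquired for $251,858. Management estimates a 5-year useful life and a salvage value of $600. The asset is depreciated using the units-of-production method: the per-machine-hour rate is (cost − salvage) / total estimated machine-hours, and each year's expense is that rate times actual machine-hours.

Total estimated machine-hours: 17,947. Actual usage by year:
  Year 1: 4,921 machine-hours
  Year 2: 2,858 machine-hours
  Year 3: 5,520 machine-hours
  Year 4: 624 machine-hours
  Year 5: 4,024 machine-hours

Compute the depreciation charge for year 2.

$40,012

Depreciable base = $251,858 − $600 = $251,258.
Rate = $251,258 / 17,947 machine-hours = $14 per machine-hour.
Year 1: 4,921 × $14 = $68,894. Book value $182,964.
Year 2: 2,858 × $14 = $40,012. Book value $142,952.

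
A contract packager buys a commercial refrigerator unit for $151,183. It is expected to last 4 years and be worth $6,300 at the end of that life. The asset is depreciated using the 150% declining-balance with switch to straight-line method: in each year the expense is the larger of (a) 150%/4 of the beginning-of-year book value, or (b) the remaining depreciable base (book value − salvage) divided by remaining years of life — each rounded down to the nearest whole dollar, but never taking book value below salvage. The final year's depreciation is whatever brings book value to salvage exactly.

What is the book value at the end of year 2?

Depreciable base = $151,183 − $6,300 = $144,883.
Year 1: DB = ⌊$151,183 × 150%/4⌋ = $56,693; SL = ⌊$144,883/4⌋ = $36,220 → take DB $56,693. Book value $94,490.
Year 2: DB = ⌊$94,490 × 150%/4⌋ = $35,433; SL = ⌊$88,190/3⌋ = $29,396 → take DB $35,433. Book value $59,057.

$59,057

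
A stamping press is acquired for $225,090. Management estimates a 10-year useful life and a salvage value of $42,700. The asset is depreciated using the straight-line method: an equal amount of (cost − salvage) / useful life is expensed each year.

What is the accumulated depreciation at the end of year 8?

$145,912

Depreciable base = $225,090 − $42,700 = $182,390.
Annual expense = $182,390 / 10 = $18,239.
End of year 1: book value $206,851.
End of year 2: book value $188,612.
End of year 3: book value $170,373.
End of year 4: book value $152,134.
End of year 5: book value $133,895.
End of year 6: book value $115,656.
End of year 7: book value $97,417.
End of year 8: book value $79,178.
Accumulated through year 8 = $225,090 − $79,178 = $145,912.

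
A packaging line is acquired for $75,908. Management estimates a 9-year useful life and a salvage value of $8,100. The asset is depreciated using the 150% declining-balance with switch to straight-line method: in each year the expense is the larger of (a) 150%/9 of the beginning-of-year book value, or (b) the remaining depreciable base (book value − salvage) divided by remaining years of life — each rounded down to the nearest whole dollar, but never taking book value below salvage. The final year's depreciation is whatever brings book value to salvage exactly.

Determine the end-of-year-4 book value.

Depreciable base = $75,908 − $8,100 = $67,808.
Year 1: DB = ⌊$75,908 × 150%/9⌋ = $12,651; SL = ⌊$67,808/9⌋ = $7,534 → take DB $12,651. Book value $63,257.
Year 2: DB = ⌊$63,257 × 150%/9⌋ = $10,542; SL = ⌊$55,157/8⌋ = $6,894 → take DB $10,542. Book value $52,715.
Year 3: DB = ⌊$52,715 × 150%/9⌋ = $8,785; SL = ⌊$44,615/7⌋ = $6,373 → take DB $8,785. Book value $43,930.
Year 4: DB = ⌊$43,930 × 150%/9⌋ = $7,321; SL = ⌊$35,830/6⌋ = $5,971 → take DB $7,321. Book value $36,609.

$36,609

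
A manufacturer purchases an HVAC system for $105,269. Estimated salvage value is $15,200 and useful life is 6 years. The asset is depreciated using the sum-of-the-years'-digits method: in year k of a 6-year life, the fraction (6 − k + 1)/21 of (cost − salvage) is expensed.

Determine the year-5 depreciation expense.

$8,578

Depreciable base = $105,269 − $15,200 = $90,069.
Sum of the years' digits = 6+5+4+3+2+1 = 21.
Year 1: $90,069 × 6/21 = $25,734. Book value $79,535.
Year 2: $90,069 × 5/21 = $21,445. Book value $58,090.
Year 3: $90,069 × 4/21 = $17,156. Book value $40,934.
Year 4: $90,069 × 3/21 = $12,867. Book value $28,067.
Year 5: $90,069 × 2/21 = $8,578. Book value $19,489.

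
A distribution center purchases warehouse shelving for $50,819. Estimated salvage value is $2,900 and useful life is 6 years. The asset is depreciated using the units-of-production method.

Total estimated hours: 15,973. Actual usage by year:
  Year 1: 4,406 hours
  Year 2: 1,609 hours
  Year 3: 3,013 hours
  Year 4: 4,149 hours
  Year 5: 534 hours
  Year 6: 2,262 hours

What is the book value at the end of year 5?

$9,686

Depreciable base = $50,819 − $2,900 = $47,919.
Rate = $47,919 / 15,973 hours = $3 per hour.
Year 1: 4,406 × $3 = $13,218. Book value $37,601.
Year 2: 1,609 × $3 = $4,827. Book value $32,774.
Year 3: 3,013 × $3 = $9,039. Book value $23,735.
Year 4: 4,149 × $3 = $12,447. Book value $11,288.
Year 5: 534 × $3 = $1,602. Book value $9,686.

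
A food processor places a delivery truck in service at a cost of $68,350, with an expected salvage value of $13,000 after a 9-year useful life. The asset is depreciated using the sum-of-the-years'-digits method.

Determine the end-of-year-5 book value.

Depreciable base = $68,350 − $13,000 = $55,350.
Sum of the years' digits = 9+8+7+6+5+4+3+2+1 = 45.
Year 1: $55,350 × 9/45 = $11,070. Book value $57,280.
Year 2: $55,350 × 8/45 = $9,840. Book value $47,440.
Year 3: $55,350 × 7/45 = $8,610. Book value $38,830.
Year 4: $55,350 × 6/45 = $7,380. Book value $31,450.
Year 5: $55,350 × 5/45 = $6,150. Book value $25,300.

$25,300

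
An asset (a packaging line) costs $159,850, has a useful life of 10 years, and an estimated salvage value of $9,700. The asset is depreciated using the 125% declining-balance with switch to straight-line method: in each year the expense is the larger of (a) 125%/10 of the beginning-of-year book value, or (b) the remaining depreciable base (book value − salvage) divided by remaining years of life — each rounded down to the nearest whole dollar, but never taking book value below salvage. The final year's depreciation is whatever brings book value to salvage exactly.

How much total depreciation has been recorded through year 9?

$136,237

Depreciable base = $159,850 − $9,700 = $150,150.
Year 1: DB = ⌊$159,850 × 125%/10⌋ = $19,981; SL = ⌊$150,150/10⌋ = $15,015 → take DB $19,981. Book value $139,869.
Year 2: DB = ⌊$139,869 × 125%/10⌋ = $17,483; SL = ⌊$130,169/9⌋ = $14,463 → take DB $17,483. Book value $122,386.
Year 3: DB = ⌊$122,386 × 125%/10⌋ = $15,298; SL = ⌊$112,686/8⌋ = $14,085 → take DB $15,298. Book value $107,088.
Year 4: DB = ⌊$107,088 × 125%/10⌋ = $13,386; SL = ⌊$97,388/7⌋ = $13,912 → take SL $13,912. Book value $93,176.
Year 5: DB = ⌊$93,176 × 125%/10⌋ = $11,647; SL = ⌊$83,476/6⌋ = $13,912 → take SL $13,912. Book value $79,264.
Year 6: DB = ⌊$79,264 × 125%/10⌋ = $9,908; SL = ⌊$69,564/5⌋ = $13,912 → take SL $13,912. Book value $65,352.
Year 7: DB = ⌊$65,352 × 125%/10⌋ = $8,169; SL = ⌊$55,652/4⌋ = $13,913 → take SL $13,913. Book value $51,439.
Year 8: DB = ⌊$51,439 × 125%/10⌋ = $6,429; SL = ⌊$41,739/3⌋ = $13,913 → take SL $13,913. Book value $37,526.
Year 9: DB = ⌊$37,526 × 125%/10⌋ = $4,690; SL = ⌊$27,826/2⌋ = $13,913 → take SL $13,913. Book value $23,613.
Accumulated through year 9 = $159,850 − $23,613 = $136,237.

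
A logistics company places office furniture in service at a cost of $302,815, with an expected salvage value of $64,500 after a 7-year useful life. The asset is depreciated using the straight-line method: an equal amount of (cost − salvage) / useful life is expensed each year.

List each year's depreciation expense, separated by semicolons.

$34,045; $34,045; $34,045; $34,045; $34,045; $34,045; $34,045

Depreciable base = $302,815 − $64,500 = $238,315.
Annual expense = $238,315 / 7 = $34,045.
End of year 1: book value $268,770.
End of year 2: book value $234,725.
End of year 3: book value $200,680.
End of year 4: book value $166,635.
End of year 5: book value $132,590.
End of year 6: book value $98,545.
End of year 7: book value $64,500.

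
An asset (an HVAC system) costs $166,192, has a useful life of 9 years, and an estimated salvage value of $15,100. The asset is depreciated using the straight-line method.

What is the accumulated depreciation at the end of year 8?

Depreciable base = $166,192 − $15,100 = $151,092.
Annual expense = $151,092 / 9 = $16,788.
End of year 1: book value $149,404.
End of year 2: book value $132,616.
End of year 3: book value $115,828.
End of year 4: book value $99,040.
End of year 5: book value $82,252.
End of year 6: book value $65,464.
End of year 7: book value $48,676.
End of year 8: book value $31,888.
Accumulated through year 8 = $166,192 − $31,888 = $134,304.

$134,304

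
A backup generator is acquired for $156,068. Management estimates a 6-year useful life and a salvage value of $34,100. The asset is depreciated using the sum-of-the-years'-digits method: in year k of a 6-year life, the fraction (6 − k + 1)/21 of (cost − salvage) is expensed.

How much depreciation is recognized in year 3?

$23,232

Depreciable base = $156,068 − $34,100 = $121,968.
Sum of the years' digits = 6+5+4+3+2+1 = 21.
Year 1: $121,968 × 6/21 = $34,848. Book value $121,220.
Year 2: $121,968 × 5/21 = $29,040. Book value $92,180.
Year 3: $121,968 × 4/21 = $23,232. Book value $68,948.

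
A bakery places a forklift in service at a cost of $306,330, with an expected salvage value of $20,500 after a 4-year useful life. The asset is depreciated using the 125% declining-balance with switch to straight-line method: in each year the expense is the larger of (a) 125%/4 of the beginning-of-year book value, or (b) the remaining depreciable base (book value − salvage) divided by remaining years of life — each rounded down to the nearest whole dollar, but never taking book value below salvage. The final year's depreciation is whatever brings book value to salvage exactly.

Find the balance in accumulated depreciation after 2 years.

$161,541

Depreciable base = $306,330 − $20,500 = $285,830.
Year 1: DB = ⌊$306,330 × 125%/4⌋ = $95,728; SL = ⌊$285,830/4⌋ = $71,457 → take DB $95,728. Book value $210,602.
Year 2: DB = ⌊$210,602 × 125%/4⌋ = $65,813; SL = ⌊$190,102/3⌋ = $63,367 → take DB $65,813. Book value $144,789.
Accumulated through year 2 = $306,330 − $144,789 = $161,541.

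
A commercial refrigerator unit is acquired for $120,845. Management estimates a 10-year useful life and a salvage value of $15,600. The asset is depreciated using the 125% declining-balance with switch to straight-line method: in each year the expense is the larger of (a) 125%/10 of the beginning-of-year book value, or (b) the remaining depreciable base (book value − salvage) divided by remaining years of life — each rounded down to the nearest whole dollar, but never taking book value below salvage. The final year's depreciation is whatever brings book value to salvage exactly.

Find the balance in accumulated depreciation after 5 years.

$59,212

Depreciable base = $120,845 − $15,600 = $105,245.
Year 1: DB = ⌊$120,845 × 125%/10⌋ = $15,105; SL = ⌊$105,245/10⌋ = $10,524 → take DB $15,105. Book value $105,740.
Year 2: DB = ⌊$105,740 × 125%/10⌋ = $13,217; SL = ⌊$90,140/9⌋ = $10,015 → take DB $13,217. Book value $92,523.
Year 3: DB = ⌊$92,523 × 125%/10⌋ = $11,565; SL = ⌊$76,923/8⌋ = $9,615 → take DB $11,565. Book value $80,958.
Year 4: DB = ⌊$80,958 × 125%/10⌋ = $10,119; SL = ⌊$65,358/7⌋ = $9,336 → take DB $10,119. Book value $70,839.
Year 5: DB = ⌊$70,839 × 125%/10⌋ = $8,854; SL = ⌊$55,239/6⌋ = $9,206 → take SL $9,206. Book value $61,633.
Accumulated through year 5 = $120,845 − $61,633 = $59,212.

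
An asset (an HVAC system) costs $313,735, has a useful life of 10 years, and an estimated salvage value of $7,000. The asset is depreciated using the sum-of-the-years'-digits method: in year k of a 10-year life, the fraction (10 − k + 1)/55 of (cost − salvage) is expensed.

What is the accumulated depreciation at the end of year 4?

Depreciable base = $313,735 − $7,000 = $306,735.
Sum of the years' digits = 10+9+8+7+6+5+4+3+2+1 = 55.
Year 1: $306,735 × 10/55 = $55,770. Book value $257,965.
Year 2: $306,735 × 9/55 = $50,193. Book value $207,772.
Year 3: $306,735 × 8/55 = $44,616. Book value $163,156.
Year 4: $306,735 × 7/55 = $39,039. Book value $124,117.
Accumulated through year 4 = $313,735 − $124,117 = $189,618.

$189,618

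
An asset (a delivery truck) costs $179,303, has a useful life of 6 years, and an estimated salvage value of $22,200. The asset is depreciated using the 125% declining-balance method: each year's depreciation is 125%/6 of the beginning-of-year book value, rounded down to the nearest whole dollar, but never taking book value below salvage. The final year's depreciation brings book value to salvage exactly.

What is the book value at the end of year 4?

$70,432

Depreciable base = $179,303 − $22,200 = $157,103.
Year 1: ⌊$179,303 × 125%/6⌋ = $37,354. Book value $141,949.
Year 2: ⌊$141,949 × 125%/6⌋ = $29,572. Book value $112,377.
Year 3: ⌊$112,377 × 125%/6⌋ = $23,411. Book value $88,966.
Year 4: ⌊$88,966 × 125%/6⌋ = $18,534. Book value $70,432.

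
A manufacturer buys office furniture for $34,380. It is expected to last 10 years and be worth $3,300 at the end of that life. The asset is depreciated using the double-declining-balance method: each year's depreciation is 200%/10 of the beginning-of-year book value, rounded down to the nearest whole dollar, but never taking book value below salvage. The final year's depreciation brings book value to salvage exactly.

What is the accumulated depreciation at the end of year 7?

$27,168

Depreciable base = $34,380 − $3,300 = $31,080.
Year 1: ⌊$34,380 × 200%/10⌋ = $6,876. Book value $27,504.
Year 2: ⌊$27,504 × 200%/10⌋ = $5,500. Book value $22,004.
Year 3: ⌊$22,004 × 200%/10⌋ = $4,400. Book value $17,604.
Year 4: ⌊$17,604 × 200%/10⌋ = $3,520. Book value $14,084.
Year 5: ⌊$14,084 × 200%/10⌋ = $2,816. Book value $11,268.
Year 6: ⌊$11,268 × 200%/10⌋ = $2,253. Book value $9,015.
Year 7: ⌊$9,015 × 200%/10⌋ = $1,803. Book value $7,212.
Accumulated through year 7 = $34,380 − $7,212 = $27,168.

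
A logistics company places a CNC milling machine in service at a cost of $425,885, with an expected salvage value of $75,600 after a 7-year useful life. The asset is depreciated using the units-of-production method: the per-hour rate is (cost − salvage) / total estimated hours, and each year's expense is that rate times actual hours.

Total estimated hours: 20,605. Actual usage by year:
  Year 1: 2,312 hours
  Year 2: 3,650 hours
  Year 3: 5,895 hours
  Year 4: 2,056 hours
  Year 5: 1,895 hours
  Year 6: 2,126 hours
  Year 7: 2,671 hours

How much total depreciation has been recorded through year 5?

Depreciable base = $425,885 − $75,600 = $350,285.
Rate = $350,285 / 20,605 hours = $17 per hour.
Year 1: 2,312 × $17 = $39,304. Book value $386,581.
Year 2: 3,650 × $17 = $62,050. Book value $324,531.
Year 3: 5,895 × $17 = $100,215. Book value $224,316.
Year 4: 2,056 × $17 = $34,952. Book value $189,364.
Year 5: 1,895 × $17 = $32,215. Book value $157,149.
Accumulated through year 5 = $425,885 − $157,149 = $268,736.

$268,736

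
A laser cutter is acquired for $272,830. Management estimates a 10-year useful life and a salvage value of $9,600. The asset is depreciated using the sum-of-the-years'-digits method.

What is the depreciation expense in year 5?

$28,716

Depreciable base = $272,830 − $9,600 = $263,230.
Sum of the years' digits = 10+9+8+7+6+5+4+3+2+1 = 55.
Year 1: $263,230 × 10/55 = $47,860. Book value $224,970.
Year 2: $263,230 × 9/55 = $43,074. Book value $181,896.
Year 3: $263,230 × 8/55 = $38,288. Book value $143,608.
Year 4: $263,230 × 7/55 = $33,502. Book value $110,106.
Year 5: $263,230 × 6/55 = $28,716. Book value $81,390.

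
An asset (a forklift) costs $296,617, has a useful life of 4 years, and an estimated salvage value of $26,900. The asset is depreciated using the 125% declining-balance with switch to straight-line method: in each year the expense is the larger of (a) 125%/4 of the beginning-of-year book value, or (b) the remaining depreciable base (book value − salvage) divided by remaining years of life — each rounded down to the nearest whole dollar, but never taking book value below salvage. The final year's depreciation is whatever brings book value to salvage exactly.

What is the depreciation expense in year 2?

Depreciable base = $296,617 − $26,900 = $269,717.
Year 1: DB = ⌊$296,617 × 125%/4⌋ = $92,692; SL = ⌊$269,717/4⌋ = $67,429 → take DB $92,692. Book value $203,925.
Year 2: DB = ⌊$203,925 × 125%/4⌋ = $63,726; SL = ⌊$177,025/3⌋ = $59,008 → take DB $63,726. Book value $140,199.

$63,726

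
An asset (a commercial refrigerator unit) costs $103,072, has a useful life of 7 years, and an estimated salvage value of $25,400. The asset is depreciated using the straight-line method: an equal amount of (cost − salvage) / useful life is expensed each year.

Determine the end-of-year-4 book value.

Depreciable base = $103,072 − $25,400 = $77,672.
Annual expense = $77,672 / 7 = $11,096.
End of year 1: book value $91,976.
End of year 2: book value $80,880.
End of year 3: book value $69,784.
End of year 4: book value $58,688.

$58,688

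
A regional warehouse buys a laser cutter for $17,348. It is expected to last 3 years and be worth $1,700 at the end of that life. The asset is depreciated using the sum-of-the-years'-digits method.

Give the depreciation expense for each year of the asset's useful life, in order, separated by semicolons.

Depreciable base = $17,348 − $1,700 = $15,648.
Sum of the years' digits = 3+2+1 = 6.
Year 1: $15,648 × 3/6 = $7,824. Book value $9,524.
Year 2: $15,648 × 2/6 = $5,216. Book value $4,308.
Year 3: $15,648 × 1/6 = $2,608. Book value $1,700.

$7,824; $5,216; $2,608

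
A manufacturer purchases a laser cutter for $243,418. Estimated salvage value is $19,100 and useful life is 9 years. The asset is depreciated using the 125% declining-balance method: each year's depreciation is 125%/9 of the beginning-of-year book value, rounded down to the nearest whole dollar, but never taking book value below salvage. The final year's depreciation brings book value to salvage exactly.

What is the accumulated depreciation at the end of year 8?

Depreciable base = $243,418 − $19,100 = $224,318.
Year 1: ⌊$243,418 × 125%/9⌋ = $33,808. Book value $209,610.
Year 2: ⌊$209,610 × 125%/9⌋ = $29,112. Book value $180,498.
Year 3: ⌊$180,498 × 125%/9⌋ = $25,069. Book value $155,429.
Year 4: ⌊$155,429 × 125%/9⌋ = $21,587. Book value $133,842.
Year 5: ⌊$133,842 × 125%/9⌋ = $18,589. Book value $115,253.
Year 6: ⌊$115,253 × 125%/9⌋ = $16,007. Book value $99,246.
Year 7: ⌊$99,246 × 125%/9⌋ = $13,784. Book value $85,462.
Year 8: ⌊$85,462 × 125%/9⌋ = $11,869. Book value $73,593.
Accumulated through year 8 = $243,418 − $73,593 = $169,825.

$169,825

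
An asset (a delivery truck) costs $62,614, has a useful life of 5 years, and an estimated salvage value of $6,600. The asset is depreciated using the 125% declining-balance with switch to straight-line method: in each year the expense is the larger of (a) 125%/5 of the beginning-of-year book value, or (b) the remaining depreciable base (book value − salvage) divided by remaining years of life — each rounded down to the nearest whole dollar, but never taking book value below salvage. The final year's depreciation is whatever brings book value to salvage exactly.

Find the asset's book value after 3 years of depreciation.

Depreciable base = $62,614 − $6,600 = $56,014.
Year 1: DB = ⌊$62,614 × 125%/5⌋ = $15,653; SL = ⌊$56,014/5⌋ = $11,202 → take DB $15,653. Book value $46,961.
Year 2: DB = ⌊$46,961 × 125%/5⌋ = $11,740; SL = ⌊$40,361/4⌋ = $10,090 → take DB $11,740. Book value $35,221.
Year 3: DB = ⌊$35,221 × 125%/5⌋ = $8,805; SL = ⌊$28,621/3⌋ = $9,540 → take SL $9,540. Book value $25,681.

$25,681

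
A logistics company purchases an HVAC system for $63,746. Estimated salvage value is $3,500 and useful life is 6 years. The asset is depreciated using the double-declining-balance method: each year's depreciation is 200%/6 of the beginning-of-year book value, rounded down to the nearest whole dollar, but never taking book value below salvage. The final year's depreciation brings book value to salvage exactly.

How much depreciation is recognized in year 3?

$9,444

Depreciable base = $63,746 − $3,500 = $60,246.
Year 1: ⌊$63,746 × 200%/6⌋ = $21,248. Book value $42,498.
Year 2: ⌊$42,498 × 200%/6⌋ = $14,166. Book value $28,332.
Year 3: ⌊$28,332 × 200%/6⌋ = $9,444. Book value $18,888.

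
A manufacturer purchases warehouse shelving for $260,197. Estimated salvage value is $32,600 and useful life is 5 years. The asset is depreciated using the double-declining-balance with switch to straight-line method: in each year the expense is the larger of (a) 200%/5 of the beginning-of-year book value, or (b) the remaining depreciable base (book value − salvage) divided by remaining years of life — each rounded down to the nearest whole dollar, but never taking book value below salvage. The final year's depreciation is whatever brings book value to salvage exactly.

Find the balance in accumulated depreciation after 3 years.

Depreciable base = $260,197 − $32,600 = $227,597.
Year 1: DB = ⌊$260,197 × 200%/5⌋ = $104,078; SL = ⌊$227,597/5⌋ = $45,519 → take DB $104,078. Book value $156,119.
Year 2: DB = ⌊$156,119 × 200%/5⌋ = $62,447; SL = ⌊$123,519/4⌋ = $30,879 → take DB $62,447. Book value $93,672.
Year 3: DB = ⌊$93,672 × 200%/5⌋ = $37,468; SL = ⌊$61,072/3⌋ = $20,357 → take DB $37,468. Book value $56,204.
Accumulated through year 3 = $260,197 − $56,204 = $203,993.

$203,993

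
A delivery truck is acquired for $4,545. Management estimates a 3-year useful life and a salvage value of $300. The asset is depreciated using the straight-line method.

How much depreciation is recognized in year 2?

Depreciable base = $4,545 − $300 = $4,245.
Annual expense = $4,245 / 3 = $1,415.

$1,415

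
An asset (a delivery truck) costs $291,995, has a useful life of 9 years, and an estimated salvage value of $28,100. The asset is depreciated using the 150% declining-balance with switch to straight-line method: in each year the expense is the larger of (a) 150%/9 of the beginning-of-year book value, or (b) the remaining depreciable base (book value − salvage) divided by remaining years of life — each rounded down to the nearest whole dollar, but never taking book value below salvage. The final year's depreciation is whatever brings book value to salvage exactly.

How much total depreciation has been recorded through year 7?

$219,271

Depreciable base = $291,995 − $28,100 = $263,895.
Year 1: DB = ⌊$291,995 × 150%/9⌋ = $48,665; SL = ⌊$263,895/9⌋ = $29,321 → take DB $48,665. Book value $243,330.
Year 2: DB = ⌊$243,330 × 150%/9⌋ = $40,555; SL = ⌊$215,230/8⌋ = $26,903 → take DB $40,555. Book value $202,775.
Year 3: DB = ⌊$202,775 × 150%/9⌋ = $33,795; SL = ⌊$174,675/7⌋ = $24,953 → take DB $33,795. Book value $168,980.
Year 4: DB = ⌊$168,980 × 150%/9⌋ = $28,163; SL = ⌊$140,880/6⌋ = $23,480 → take DB $28,163. Book value $140,817.
Year 5: DB = ⌊$140,817 × 150%/9⌋ = $23,469; SL = ⌊$112,717/5⌋ = $22,543 → take DB $23,469. Book value $117,348.
Year 6: DB = ⌊$117,348 × 150%/9⌋ = $19,558; SL = ⌊$89,248/4⌋ = $22,312 → take SL $22,312. Book value $95,036.
Year 7: DB = ⌊$95,036 × 150%/9⌋ = $15,839; SL = ⌊$66,936/3⌋ = $22,312 → take SL $22,312. Book value $72,724.
Accumulated through year 7 = $291,995 − $72,724 = $219,271.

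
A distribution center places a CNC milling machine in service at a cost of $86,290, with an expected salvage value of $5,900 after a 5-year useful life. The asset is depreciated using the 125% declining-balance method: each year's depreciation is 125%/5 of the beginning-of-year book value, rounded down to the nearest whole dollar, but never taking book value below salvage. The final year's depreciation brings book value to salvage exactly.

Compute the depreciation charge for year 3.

Depreciable base = $86,290 − $5,900 = $80,390.
Year 1: ⌊$86,290 × 125%/5⌋ = $21,572. Book value $64,718.
Year 2: ⌊$64,718 × 125%/5⌋ = $16,179. Book value $48,539.
Year 3: ⌊$48,539 × 125%/5⌋ = $12,134. Book value $36,405.

$12,134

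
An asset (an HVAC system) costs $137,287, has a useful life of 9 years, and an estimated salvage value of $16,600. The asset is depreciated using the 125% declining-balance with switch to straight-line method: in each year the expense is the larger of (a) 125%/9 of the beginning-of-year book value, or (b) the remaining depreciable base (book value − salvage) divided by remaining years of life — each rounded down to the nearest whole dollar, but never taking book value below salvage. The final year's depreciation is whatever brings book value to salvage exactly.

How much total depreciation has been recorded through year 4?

$61,800

Depreciable base = $137,287 − $16,600 = $120,687.
Year 1: DB = ⌊$137,287 × 125%/9⌋ = $19,067; SL = ⌊$120,687/9⌋ = $13,409 → take DB $19,067. Book value $118,220.
Year 2: DB = ⌊$118,220 × 125%/9⌋ = $16,419; SL = ⌊$101,620/8⌋ = $12,702 → take DB $16,419. Book value $101,801.
Year 3: DB = ⌊$101,801 × 125%/9⌋ = $14,139; SL = ⌊$85,201/7⌋ = $12,171 → take DB $14,139. Book value $87,662.
Year 4: DB = ⌊$87,662 × 125%/9⌋ = $12,175; SL = ⌊$71,062/6⌋ = $11,843 → take DB $12,175. Book value $75,487.
Accumulated through year 4 = $137,287 − $75,487 = $61,800.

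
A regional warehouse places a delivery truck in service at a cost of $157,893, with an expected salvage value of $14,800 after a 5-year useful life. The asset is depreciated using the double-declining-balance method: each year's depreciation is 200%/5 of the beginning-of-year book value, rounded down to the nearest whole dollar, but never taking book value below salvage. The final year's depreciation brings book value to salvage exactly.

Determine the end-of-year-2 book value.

Depreciable base = $157,893 − $14,800 = $143,093.
Year 1: ⌊$157,893 × 200%/5⌋ = $63,157. Book value $94,736.
Year 2: ⌊$94,736 × 200%/5⌋ = $37,894. Book value $56,842.

$56,842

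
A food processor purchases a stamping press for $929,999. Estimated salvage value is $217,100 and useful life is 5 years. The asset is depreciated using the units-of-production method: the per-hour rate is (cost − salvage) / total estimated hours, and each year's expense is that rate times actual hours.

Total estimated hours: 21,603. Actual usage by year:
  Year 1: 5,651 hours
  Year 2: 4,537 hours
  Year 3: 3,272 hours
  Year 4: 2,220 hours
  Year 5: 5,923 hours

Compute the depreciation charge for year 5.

Depreciable base = $929,999 − $217,100 = $712,899.
Rate = $712,899 / 21,603 hours = $33 per hour.
Year 1: 5,651 × $33 = $186,483. Book value $743,516.
Year 2: 4,537 × $33 = $149,721. Book value $593,795.
Year 3: 3,272 × $33 = $107,976. Book value $485,819.
Year 4: 2,220 × $33 = $73,260. Book value $412,559.
Year 5: 5,923 × $33 = $195,459. Book value $217,100.

$195,459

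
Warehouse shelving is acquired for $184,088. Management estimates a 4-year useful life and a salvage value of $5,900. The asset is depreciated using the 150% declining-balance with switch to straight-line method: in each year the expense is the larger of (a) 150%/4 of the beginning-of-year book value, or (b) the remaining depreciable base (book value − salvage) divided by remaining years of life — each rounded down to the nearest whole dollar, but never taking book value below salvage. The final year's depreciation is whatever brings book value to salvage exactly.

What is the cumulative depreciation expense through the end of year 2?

$112,178

Depreciable base = $184,088 − $5,900 = $178,188.
Year 1: DB = ⌊$184,088 × 150%/4⌋ = $69,033; SL = ⌊$178,188/4⌋ = $44,547 → take DB $69,033. Book value $115,055.
Year 2: DB = ⌊$115,055 × 150%/4⌋ = $43,145; SL = ⌊$109,155/3⌋ = $36,385 → take DB $43,145. Book value $71,910.
Accumulated through year 2 = $184,088 − $71,910 = $112,178.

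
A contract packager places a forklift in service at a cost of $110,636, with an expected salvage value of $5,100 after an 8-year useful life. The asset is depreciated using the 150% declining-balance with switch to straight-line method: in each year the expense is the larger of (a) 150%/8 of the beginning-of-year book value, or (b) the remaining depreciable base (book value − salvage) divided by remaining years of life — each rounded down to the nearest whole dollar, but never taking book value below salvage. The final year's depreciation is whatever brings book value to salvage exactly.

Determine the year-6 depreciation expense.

$10,779

Depreciable base = $110,636 − $5,100 = $105,536.
Year 1: DB = ⌊$110,636 × 150%/8⌋ = $20,744; SL = ⌊$105,536/8⌋ = $13,192 → take DB $20,744. Book value $89,892.
Year 2: DB = ⌊$89,892 × 150%/8⌋ = $16,854; SL = ⌊$84,792/7⌋ = $12,113 → take DB $16,854. Book value $73,038.
Year 3: DB = ⌊$73,038 × 150%/8⌋ = $13,694; SL = ⌊$67,938/6⌋ = $11,323 → take DB $13,694. Book value $59,344.
Year 4: DB = ⌊$59,344 × 150%/8⌋ = $11,127; SL = ⌊$54,244/5⌋ = $10,848 → take DB $11,127. Book value $48,217.
Year 5: DB = ⌊$48,217 × 150%/8⌋ = $9,040; SL = ⌊$43,117/4⌋ = $10,779 → take SL $10,779. Book value $37,438.
Year 6: DB = ⌊$37,438 × 150%/8⌋ = $7,019; SL = ⌊$32,338/3⌋ = $10,779 → take SL $10,779. Book value $26,659.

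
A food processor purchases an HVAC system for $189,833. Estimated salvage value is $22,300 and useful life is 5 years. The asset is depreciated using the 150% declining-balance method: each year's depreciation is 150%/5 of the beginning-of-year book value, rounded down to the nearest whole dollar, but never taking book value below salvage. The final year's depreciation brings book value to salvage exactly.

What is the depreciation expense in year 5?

Depreciable base = $189,833 − $22,300 = $167,533.
Year 1: ⌊$189,833 × 150%/5⌋ = $56,949. Book value $132,884.
Year 2: ⌊$132,884 × 150%/5⌋ = $39,865. Book value $93,019.
Year 3: ⌊$93,019 × 150%/5⌋ = $27,905. Book value $65,114.
Year 4: ⌊$65,114 × 150%/5⌋ = $19,534. Book value $45,580.
Year 5 (final): $45,580 − $22,300 = $23,280. Book value $22,300.

$23,280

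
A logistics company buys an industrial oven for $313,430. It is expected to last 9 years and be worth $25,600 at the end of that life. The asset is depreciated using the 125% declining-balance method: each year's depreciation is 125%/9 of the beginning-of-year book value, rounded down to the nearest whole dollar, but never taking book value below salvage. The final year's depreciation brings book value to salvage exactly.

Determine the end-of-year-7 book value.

$110,044

Depreciable base = $313,430 − $25,600 = $287,830.
Year 1: ⌊$313,430 × 125%/9⌋ = $43,531. Book value $269,899.
Year 2: ⌊$269,899 × 125%/9⌋ = $37,485. Book value $232,414.
Year 3: ⌊$232,414 × 125%/9⌋ = $32,279. Book value $200,135.
Year 4: ⌊$200,135 × 125%/9⌋ = $27,796. Book value $172,339.
Year 5: ⌊$172,339 × 125%/9⌋ = $23,935. Book value $148,404.
Year 6: ⌊$148,404 × 125%/9⌋ = $20,611. Book value $127,793.
Year 7: ⌊$127,793 × 125%/9⌋ = $17,749. Book value $110,044.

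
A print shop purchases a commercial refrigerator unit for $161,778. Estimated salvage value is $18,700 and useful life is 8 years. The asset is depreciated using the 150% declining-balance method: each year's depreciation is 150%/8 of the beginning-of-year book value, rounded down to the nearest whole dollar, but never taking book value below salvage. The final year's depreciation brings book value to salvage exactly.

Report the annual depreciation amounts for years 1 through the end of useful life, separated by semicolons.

Depreciable base = $161,778 − $18,700 = $143,078.
Year 1: ⌊$161,778 × 150%/8⌋ = $30,333. Book value $131,445.
Year 2: ⌊$131,445 × 150%/8⌋ = $24,645. Book value $106,800.
Year 3: ⌊$106,800 × 150%/8⌋ = $20,025. Book value $86,775.
Year 4: ⌊$86,775 × 150%/8⌋ = $16,270. Book value $70,505.
Year 5: ⌊$70,505 × 150%/8⌋ = $13,219. Book value $57,286.
Year 6: ⌊$57,286 × 150%/8⌋ = $10,741. Book value $46,545.
Year 7: ⌊$46,545 × 150%/8⌋ = $8,727. Book value $37,818.
Year 8 (final): $37,818 − $18,700 = $19,118. Book value $18,700.

$30,333; $24,645; $20,025; $16,270; $13,219; $10,741; $8,727; $19,118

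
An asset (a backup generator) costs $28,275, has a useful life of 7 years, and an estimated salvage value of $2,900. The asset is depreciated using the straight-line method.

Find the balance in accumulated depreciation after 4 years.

Depreciable base = $28,275 − $2,900 = $25,375.
Annual expense = $25,375 / 7 = $3,625.
End of year 1: book value $24,650.
End of year 2: book value $21,025.
End of year 3: book value $17,400.
End of year 4: book value $13,775.
Accumulated through year 4 = $28,275 − $13,775 = $14,500.

$14,500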